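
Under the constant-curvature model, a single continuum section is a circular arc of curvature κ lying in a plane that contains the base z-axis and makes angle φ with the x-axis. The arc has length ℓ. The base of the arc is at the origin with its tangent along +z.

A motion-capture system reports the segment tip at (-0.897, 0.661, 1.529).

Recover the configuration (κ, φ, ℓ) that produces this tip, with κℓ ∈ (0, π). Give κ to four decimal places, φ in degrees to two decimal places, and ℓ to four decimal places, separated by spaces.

0.6226 143.61 2.0230

ρ = √(x²+y²) = √(-0.897² + 0.661²) = 1.11424
φ = atan2(y, x) mod 360° = atan2(0.661, -0.897) = 143.6135°
|p|² = ρ² + z² = 1.11424² + 1.529² = 3.57937
κ = 2ρ / |p|² = 2×1.11424 / 3.57937 = 0.62259
θ = 2·atan2(ρ, z) = 2·atan2(1.11424, 1.529) = 1.25951 rad
ℓ = θ/κ = 1.25951/0.62259 = 2.02301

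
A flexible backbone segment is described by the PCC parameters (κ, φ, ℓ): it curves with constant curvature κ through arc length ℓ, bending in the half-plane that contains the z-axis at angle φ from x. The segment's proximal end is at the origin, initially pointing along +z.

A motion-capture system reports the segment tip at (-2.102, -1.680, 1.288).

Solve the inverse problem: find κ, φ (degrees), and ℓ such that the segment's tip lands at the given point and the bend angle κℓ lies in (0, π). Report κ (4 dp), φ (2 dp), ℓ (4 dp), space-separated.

ρ = √(x²+y²) = √(-2.102² + -1.680²) = 2.69087
φ = atan2(y, x) mod 360° = atan2(-1.680, -2.102) = 218.6332°
|p|² = ρ² + z² = 2.69087² + 1.288² = 8.89975
κ = 2ρ / |p|² = 2×2.69087 / 8.89975 = 0.60471
θ = 2·atan2(ρ, z) = 2·atan2(2.69087, 1.288) = 2.24874 rad
ℓ = θ/κ = 2.24874/0.60471 = 3.71872

0.6047 218.63 3.7187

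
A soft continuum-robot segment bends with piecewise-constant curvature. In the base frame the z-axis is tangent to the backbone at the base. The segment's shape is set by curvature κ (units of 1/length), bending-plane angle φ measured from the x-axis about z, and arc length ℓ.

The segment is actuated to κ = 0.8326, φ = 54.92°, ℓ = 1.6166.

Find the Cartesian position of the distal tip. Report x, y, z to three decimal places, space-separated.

0.536 0.764 1.171

θ = κ·ℓ = 0.8326 × 1.6166 = 1.34598 rad
ρ = (1 − cos θ)/κ = (1 − 0.22293)/0.8326 = 0.93331
z = sin θ / κ = 0.97484/0.8326 = 1.17083
x = ρ cos φ = 0.93331 × cos(54.92°) = 0.53639
y = ρ sin φ = 0.93331 × sin(54.92°) = 0.76377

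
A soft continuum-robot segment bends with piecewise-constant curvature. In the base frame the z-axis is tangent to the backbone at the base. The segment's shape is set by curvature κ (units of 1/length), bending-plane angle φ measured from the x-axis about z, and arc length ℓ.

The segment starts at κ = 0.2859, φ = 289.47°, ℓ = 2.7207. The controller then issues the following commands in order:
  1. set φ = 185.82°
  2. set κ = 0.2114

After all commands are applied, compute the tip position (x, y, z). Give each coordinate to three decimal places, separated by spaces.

initial: κ=0.2859, φ=289.47°, ℓ=2.7207
cmd 1: set φ=185.82° → (κ,φ,ℓ)=(0.2859,185.82°,2.7207) → tip=(-1.0007,-0.1020,2.4545)
cmd 2: set κ=0.2114 → (κ,φ,ℓ)=(0.2114,185.82°,2.7207) → tip=(-0.7572,-0.0772,2.5732)

-0.757 -0.077 2.573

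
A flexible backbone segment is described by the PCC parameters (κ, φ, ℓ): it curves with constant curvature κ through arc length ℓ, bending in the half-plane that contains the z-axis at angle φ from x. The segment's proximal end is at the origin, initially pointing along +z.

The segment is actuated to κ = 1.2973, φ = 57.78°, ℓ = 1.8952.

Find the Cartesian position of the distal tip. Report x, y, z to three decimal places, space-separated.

θ = κ·ℓ = 1.2973 × 1.8952 = 2.45864 rad
ρ = (1 − cos θ)/κ = (1 − -0.77571)/1.2973 = 1.36878
z = sin θ / κ = 0.63108/1.2973 = 0.48646
x = ρ cos φ = 1.36878 × cos(57.78°) = 0.72979
y = ρ sin φ = 1.36878 × sin(57.78°) = 1.15800

0.730 1.158 0.486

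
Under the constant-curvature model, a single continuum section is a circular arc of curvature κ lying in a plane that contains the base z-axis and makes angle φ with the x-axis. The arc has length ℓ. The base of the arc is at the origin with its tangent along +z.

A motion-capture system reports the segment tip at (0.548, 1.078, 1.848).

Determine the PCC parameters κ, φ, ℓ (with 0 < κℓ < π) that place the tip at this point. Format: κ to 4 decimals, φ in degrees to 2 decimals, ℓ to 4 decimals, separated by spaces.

0.4959 63.05 2.3371

ρ = √(x²+y²) = √(0.548² + 1.078²) = 1.20929
φ = atan2(y, x) mod 360° = atan2(1.078, 0.548) = 63.0535°
|p|² = ρ² + z² = 1.20929² + 1.848² = 4.87749
κ = 2ρ / |p|² = 2×1.20929 / 4.87749 = 0.49587
θ = 2·atan2(ρ, z) = 2·atan2(1.20929, 1.848) = 1.15889 rad
ℓ = θ/κ = 1.15889/0.49587 = 2.33711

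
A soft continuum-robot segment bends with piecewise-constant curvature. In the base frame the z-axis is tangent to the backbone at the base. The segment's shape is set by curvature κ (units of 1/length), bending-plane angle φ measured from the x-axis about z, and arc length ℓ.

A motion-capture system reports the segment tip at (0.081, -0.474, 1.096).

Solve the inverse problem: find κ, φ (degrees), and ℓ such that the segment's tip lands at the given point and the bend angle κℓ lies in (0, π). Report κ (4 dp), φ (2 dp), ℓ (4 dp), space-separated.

ρ = √(x²+y²) = √(0.081² + -0.474²) = 0.48087
φ = atan2(y, x) mod 360° = atan2(-0.474, 0.081) = 279.6974°
|p|² = ρ² + z² = 0.48087² + 1.096² = 1.43245
κ = 2ρ / |p|² = 2×0.48087 / 1.43245 = 0.67140
θ = 2·atan2(ρ, z) = 2·atan2(0.48087, 1.096) = 0.82692 rad
ℓ = θ/κ = 0.82692/0.67140 = 1.23164

0.6714 279.70 1.2316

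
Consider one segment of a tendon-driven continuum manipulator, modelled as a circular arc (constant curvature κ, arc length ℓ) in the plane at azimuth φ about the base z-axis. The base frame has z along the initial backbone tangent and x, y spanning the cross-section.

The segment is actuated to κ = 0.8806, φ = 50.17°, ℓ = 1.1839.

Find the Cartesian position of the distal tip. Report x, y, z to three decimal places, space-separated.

θ = κ·ℓ = 0.8806 × 1.1839 = 1.04254 rad
ρ = (1 − cos θ)/κ = (1 − 0.50403)/0.8806 = 0.56322
z = sin θ / κ = 0.86369/0.8806 = 0.98080
x = ρ cos φ = 0.56322 × cos(50.17°) = 0.36075
y = ρ sin φ = 0.56322 × sin(50.17°) = 0.43253

0.361 0.433 0.981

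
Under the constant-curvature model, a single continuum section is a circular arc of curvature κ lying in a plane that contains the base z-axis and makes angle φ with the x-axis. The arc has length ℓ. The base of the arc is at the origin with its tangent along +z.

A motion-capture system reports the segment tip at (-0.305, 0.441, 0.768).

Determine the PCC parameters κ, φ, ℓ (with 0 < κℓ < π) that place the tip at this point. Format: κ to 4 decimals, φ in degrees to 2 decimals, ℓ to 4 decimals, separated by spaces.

1.2223 124.67 0.9973

ρ = √(x²+y²) = √(-0.305² + 0.441²) = 0.53620
φ = atan2(y, x) mod 360° = atan2(0.441, -0.305) = 124.6681°
|p|² = ρ² + z² = 0.53620² + 0.768² = 0.87733
κ = 2ρ / |p|² = 2×0.53620 / 0.87733 = 1.22234
θ = 2·atan2(ρ, z) = 2·atan2(0.53620, 0.768) = 1.21900 rad
ℓ = θ/κ = 1.21900/1.22234 = 0.99727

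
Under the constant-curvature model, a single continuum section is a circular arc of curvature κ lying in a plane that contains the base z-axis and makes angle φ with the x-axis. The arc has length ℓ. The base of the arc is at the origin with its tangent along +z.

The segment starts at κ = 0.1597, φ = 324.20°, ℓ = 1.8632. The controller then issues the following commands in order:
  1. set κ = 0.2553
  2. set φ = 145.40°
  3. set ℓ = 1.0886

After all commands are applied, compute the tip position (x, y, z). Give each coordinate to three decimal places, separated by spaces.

initial: κ=0.1597, φ=324.20°, ℓ=1.8632
cmd 1: set κ=0.2553 → (κ,φ,ℓ)=(0.2553,324.20°,1.8632) → tip=(0.3527,-0.2544,1.7937)
cmd 2: set φ=145.40° → (κ,φ,ℓ)=(0.2553,145.40°,1.8632) → tip=(-0.3579,0.2469,1.7937)
cmd 3: set ℓ=1.0886 → (κ,φ,ℓ)=(0.2553,145.40°,1.0886) → tip=(-0.1237,0.0853,1.0746)

-0.124 0.085 1.075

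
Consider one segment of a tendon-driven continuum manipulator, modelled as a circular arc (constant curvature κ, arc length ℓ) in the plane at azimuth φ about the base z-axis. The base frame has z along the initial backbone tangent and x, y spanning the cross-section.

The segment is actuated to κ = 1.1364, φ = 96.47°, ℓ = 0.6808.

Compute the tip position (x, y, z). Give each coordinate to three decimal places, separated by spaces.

-0.028 0.249 0.615

θ = κ·ℓ = 1.1364 × 0.6808 = 0.77366 rad
ρ = (1 − cos θ)/κ = (1 − 0.71536)/1.1364 = 0.25048
z = sin θ / κ = 0.69876/1.1364 = 0.61489
x = ρ cos φ = 0.25048 × cos(96.47°) = -0.02822
y = ρ sin φ = 0.25048 × sin(96.47°) = 0.24888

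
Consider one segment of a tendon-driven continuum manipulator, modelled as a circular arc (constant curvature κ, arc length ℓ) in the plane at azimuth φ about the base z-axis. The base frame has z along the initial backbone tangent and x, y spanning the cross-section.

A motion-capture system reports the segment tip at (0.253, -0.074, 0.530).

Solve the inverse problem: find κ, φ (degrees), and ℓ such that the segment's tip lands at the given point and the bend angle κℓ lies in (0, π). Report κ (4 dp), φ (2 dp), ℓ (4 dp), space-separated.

1.5046 343.70 0.6135

ρ = √(x²+y²) = √(0.253² + -0.074²) = 0.26360
φ = atan2(y, x) mod 360° = atan2(-0.074, 0.253) = 343.6963°
|p|² = ρ² + z² = 0.26360² + 0.530² = 0.35039
κ = 2ρ / |p|² = 2×0.26360 / 0.35039 = 1.50463
θ = 2·atan2(ρ, z) = 2·atan2(0.26360, 0.530) = 0.92306 rad
ℓ = θ/κ = 0.92306/1.50463 = 0.61348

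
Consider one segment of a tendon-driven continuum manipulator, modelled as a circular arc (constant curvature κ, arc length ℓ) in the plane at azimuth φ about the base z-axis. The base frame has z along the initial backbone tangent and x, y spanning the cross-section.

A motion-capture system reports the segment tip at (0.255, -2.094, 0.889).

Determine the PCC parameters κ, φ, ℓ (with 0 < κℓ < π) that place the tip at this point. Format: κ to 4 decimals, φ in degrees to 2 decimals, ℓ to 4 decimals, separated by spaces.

ρ = √(x²+y²) = √(0.255² + -2.094²) = 2.10947
φ = atan2(y, x) mod 360° = atan2(-2.094, 0.255) = 276.9431°
|p|² = ρ² + z² = 2.10947² + 0.889² = 5.24018
κ = 2ρ / |p|² = 2×2.10947 / 5.24018 = 0.80511
θ = 2·atan2(ρ, z) = 2·atan2(2.10947, 0.889) = 2.34390 rad
ℓ = θ/κ = 2.34390/0.80511 = 2.91127

0.8051 276.94 2.9113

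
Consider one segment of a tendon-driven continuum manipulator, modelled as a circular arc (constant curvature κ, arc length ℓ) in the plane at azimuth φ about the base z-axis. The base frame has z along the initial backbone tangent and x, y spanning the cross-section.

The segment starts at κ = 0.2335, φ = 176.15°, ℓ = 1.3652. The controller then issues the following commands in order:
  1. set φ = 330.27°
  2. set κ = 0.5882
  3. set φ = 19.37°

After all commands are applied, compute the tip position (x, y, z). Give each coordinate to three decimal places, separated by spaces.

initial: κ=0.2335, φ=176.15°, ℓ=1.3652
cmd 1: set φ=330.27° → (κ,φ,ℓ)=(0.2335,330.27°,1.3652) → tip=(0.1874,-0.1070,1.3422)
cmd 2: set κ=0.5882 → (κ,φ,ℓ)=(0.5882,330.27°,1.3652) → tip=(0.4510,-0.2575,1.2231)
cmd 3: set φ=19.37° → (κ,φ,ℓ)=(0.5882,19.37°,1.3652) → tip=(0.4899,0.1722,1.2231)

0.490 0.172 1.223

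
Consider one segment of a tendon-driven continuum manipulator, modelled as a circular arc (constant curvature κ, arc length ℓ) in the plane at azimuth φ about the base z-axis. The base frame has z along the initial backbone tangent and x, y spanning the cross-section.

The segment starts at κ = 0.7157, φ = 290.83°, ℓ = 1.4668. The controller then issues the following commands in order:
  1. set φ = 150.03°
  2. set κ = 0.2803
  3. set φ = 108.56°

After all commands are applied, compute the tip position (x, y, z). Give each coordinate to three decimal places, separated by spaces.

initial: κ=0.7157, φ=290.83°, ℓ=1.4668
cmd 1: set φ=150.03° → (κ,φ,ℓ)=(0.7157,150.03°,1.4668) → tip=(-0.6079,0.3506,1.2118)
cmd 2: set κ=0.2803 → (κ,φ,ℓ)=(0.2803,150.03°,1.4668) → tip=(-0.2576,0.1485,1.4258)
cmd 3: set φ=108.56° → (κ,φ,ℓ)=(0.2803,108.56°,1.4668) → tip=(-0.0946,0.2818,1.4258)

-0.095 0.282 1.426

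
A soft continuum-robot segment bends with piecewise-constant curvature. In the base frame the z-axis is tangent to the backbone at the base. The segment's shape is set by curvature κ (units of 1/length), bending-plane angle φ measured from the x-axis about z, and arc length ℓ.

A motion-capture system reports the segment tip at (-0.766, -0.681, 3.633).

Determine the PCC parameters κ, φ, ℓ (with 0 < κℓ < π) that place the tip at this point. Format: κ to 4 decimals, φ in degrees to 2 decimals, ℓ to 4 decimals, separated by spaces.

ρ = √(x²+y²) = √(-0.766² + -0.681²) = 1.02495
φ = atan2(y, x) mod 360° = atan2(-0.681, -0.766) = 221.6382°
|p|² = ρ² + z² = 1.02495² + 3.633² = 14.24921
κ = 2ρ / |p|² = 2×1.02495 / 14.24921 = 0.14386
θ = 2·atan2(ρ, z) = 2·atan2(1.02495, 3.633) = 0.54995 rad
ℓ = θ/κ = 0.54995/0.14386 = 3.82280

0.1439 221.64 3.8228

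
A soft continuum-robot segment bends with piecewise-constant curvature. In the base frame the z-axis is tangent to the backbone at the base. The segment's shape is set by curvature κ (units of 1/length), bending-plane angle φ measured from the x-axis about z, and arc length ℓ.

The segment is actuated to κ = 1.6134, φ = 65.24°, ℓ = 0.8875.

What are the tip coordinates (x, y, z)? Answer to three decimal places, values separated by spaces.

0.224 0.485 0.614

θ = κ·ℓ = 1.6134 × 0.8875 = 1.43189 rad
ρ = (1 − cos θ)/κ = (1 − 0.13846)/1.6134 = 0.53399
z = sin θ / κ = 0.99037/1.6134 = 0.61384
x = ρ cos φ = 0.53399 × cos(65.24°) = 0.22365
y = ρ sin φ = 0.53399 × sin(65.24°) = 0.48490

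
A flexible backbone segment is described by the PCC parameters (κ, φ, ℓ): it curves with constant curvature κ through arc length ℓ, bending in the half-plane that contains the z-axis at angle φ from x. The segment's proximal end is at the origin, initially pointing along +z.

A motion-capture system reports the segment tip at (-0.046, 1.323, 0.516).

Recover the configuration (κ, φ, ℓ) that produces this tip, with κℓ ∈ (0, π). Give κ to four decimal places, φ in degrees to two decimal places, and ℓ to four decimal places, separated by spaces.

1.3115 91.99 1.8286

ρ = √(x²+y²) = √(-0.046² + 1.323²) = 1.32380
φ = atan2(y, x) mod 360° = atan2(1.323, -0.046) = 91.9913°
|p|² = ρ² + z² = 1.32380² + 0.516² = 2.01870
κ = 2ρ / |p|² = 2×1.32380 / 2.01870 = 1.31154
θ = 2·atan2(ρ, z) = 2·atan2(1.32380, 0.516) = 2.39825 rad
ℓ = θ/κ = 2.39825/1.31154 = 1.82858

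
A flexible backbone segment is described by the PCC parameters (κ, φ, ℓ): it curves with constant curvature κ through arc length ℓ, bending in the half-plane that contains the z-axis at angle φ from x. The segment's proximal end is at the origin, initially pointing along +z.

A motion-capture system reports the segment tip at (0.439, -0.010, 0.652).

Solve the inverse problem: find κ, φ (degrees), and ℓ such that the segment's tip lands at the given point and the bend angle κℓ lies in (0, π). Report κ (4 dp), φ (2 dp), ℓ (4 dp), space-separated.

1.4213 358.70 0.8341

ρ = √(x²+y²) = √(0.439² + -0.010²) = 0.43911
φ = atan2(y, x) mod 360° = atan2(-0.010, 0.439) = 358.6951°
|p|² = ρ² + z² = 0.43911² + 0.652² = 0.61793
κ = 2ρ / |p|² = 2×0.43911 / 0.61793 = 1.42125
θ = 2·atan2(ρ, z) = 2·atan2(0.43911, 0.652) = 1.18542 rad
ℓ = θ/κ = 1.18542/1.42125 = 0.83407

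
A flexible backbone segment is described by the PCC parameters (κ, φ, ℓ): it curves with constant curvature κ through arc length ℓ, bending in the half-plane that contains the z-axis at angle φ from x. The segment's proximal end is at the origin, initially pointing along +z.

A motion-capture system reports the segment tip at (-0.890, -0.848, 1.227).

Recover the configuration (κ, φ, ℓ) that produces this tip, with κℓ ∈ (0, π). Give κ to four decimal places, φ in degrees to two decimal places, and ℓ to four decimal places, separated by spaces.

ρ = √(x²+y²) = √(-0.890² + -0.848²) = 1.22931
φ = atan2(y, x) mod 360° = atan2(-0.848, -0.890) = 223.6157°
|p|² = ρ² + z² = 1.22931² + 1.227² = 3.01673
κ = 2ρ / |p|² = 2×1.22931 / 3.01673 = 0.81499
θ = 2·atan2(ρ, z) = 2·atan2(1.22931, 1.227) = 1.57268 rad
ℓ = θ/κ = 1.57268/0.81499 = 1.92968

0.8150 223.62 1.9297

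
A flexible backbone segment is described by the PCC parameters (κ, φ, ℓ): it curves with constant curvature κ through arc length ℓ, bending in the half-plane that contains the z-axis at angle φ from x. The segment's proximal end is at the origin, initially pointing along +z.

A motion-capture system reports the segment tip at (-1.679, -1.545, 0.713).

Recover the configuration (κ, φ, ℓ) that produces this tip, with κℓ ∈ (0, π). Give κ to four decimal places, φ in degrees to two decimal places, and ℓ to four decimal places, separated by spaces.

ρ = √(x²+y²) = √(-1.679² + -1.545²) = 2.28168
φ = atan2(y, x) mod 360° = atan2(-1.545, -1.679) = 222.6200°
|p|² = ρ² + z² = 2.28168² + 0.713² = 5.71443
κ = 2ρ / |p|² = 2×2.28168 / 5.71443 = 0.79857
θ = 2·atan2(ρ, z) = 2·atan2(2.28168, 0.713) = 2.53584 rad
ℓ = θ/κ = 2.53584/0.79857 = 3.17549

0.7986 222.62 3.1755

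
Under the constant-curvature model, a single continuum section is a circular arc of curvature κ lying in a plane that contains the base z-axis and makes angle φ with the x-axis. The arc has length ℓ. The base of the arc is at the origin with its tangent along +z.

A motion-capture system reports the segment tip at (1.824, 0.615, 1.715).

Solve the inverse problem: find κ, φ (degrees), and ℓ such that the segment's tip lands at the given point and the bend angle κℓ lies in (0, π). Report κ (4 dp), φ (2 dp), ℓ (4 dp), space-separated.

ρ = √(x²+y²) = √(1.824² + 0.615²) = 1.92489
φ = atan2(y, x) mod 360° = atan2(0.615, 1.824) = 18.6326°
|p|² = ρ² + z² = 1.92489² + 1.715² = 6.64643
κ = 2ρ / |p|² = 2×1.92489 / 6.64643 = 0.57923
θ = 2·atan2(ρ, z) = 2·atan2(1.92489, 1.715) = 1.68600 rad
ℓ = θ/κ = 1.68600/0.57923 = 2.91078

0.5792 18.63 2.9108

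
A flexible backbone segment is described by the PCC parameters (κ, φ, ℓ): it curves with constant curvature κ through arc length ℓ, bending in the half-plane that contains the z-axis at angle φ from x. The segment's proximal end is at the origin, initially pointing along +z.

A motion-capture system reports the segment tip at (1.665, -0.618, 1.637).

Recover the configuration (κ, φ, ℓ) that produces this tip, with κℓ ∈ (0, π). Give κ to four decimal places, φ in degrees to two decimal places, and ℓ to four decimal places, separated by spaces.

ρ = √(x²+y²) = √(1.665² + -0.618²) = 1.77599
φ = atan2(y, x) mod 360° = atan2(-0.618, 1.665) = 339.6365°
|p|² = ρ² + z² = 1.77599² + 1.637² = 5.83392
κ = 2ρ / |p|² = 2×1.77599 / 5.83392 = 0.60885
θ = 2·atan2(ρ, z) = 2·atan2(1.77599, 1.637) = 1.65220 rad
ℓ = θ/κ = 1.65220/0.60885 = 2.71364

0.6089 339.64 2.7136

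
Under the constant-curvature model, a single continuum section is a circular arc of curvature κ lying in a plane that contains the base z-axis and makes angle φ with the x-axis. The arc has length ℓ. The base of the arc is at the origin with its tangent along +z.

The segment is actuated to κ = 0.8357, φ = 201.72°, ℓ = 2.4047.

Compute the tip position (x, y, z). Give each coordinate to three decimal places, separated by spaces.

θ = κ·ℓ = 0.8357 × 2.4047 = 2.00961 rad
ρ = (1 − cos θ)/κ = (1 − -0.42486)/0.8357 = 1.70499
z = sin θ / κ = 0.90526/0.8357 = 1.08323
x = ρ cos φ = 1.70499 × cos(201.72°) = -1.58395
y = ρ sin φ = 1.70499 × sin(201.72°) = -0.63097

-1.584 -0.631 1.083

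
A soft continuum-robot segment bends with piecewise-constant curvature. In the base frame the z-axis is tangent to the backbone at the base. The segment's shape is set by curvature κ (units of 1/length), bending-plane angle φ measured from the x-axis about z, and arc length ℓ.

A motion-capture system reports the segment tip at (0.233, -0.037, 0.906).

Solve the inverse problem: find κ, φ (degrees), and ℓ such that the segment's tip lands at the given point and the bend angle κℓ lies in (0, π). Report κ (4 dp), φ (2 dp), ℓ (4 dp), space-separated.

0.5383 350.98 0.9464

ρ = √(x²+y²) = √(0.233² + -0.037²) = 0.23592
φ = atan2(y, x) mod 360° = atan2(-0.037, 0.233) = 350.9769°
|p|² = ρ² + z² = 0.23592² + 0.906² = 0.87649
κ = 2ρ / |p|² = 2×0.23592 / 0.87649 = 0.53833
θ = 2·atan2(ρ, z) = 2·atan2(0.23592, 0.906) = 0.50948 rad
ℓ = θ/κ = 0.50948/0.53833 = 0.94642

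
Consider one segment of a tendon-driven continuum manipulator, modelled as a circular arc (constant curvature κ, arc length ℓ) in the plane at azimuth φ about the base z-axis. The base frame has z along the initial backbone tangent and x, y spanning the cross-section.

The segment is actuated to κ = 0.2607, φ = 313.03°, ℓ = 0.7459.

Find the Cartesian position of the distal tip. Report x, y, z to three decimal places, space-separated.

0.049 -0.053 0.741

θ = κ·ℓ = 0.2607 × 0.7459 = 0.19446 rad
ρ = (1 − cos θ)/κ = (1 − 0.98115)/0.2607 = 0.07229
z = sin θ / κ = 0.19323/0.2607 = 0.74121
x = ρ cos φ = 0.07229 × cos(313.03°) = 0.04933
y = ρ sin φ = 0.07229 × sin(313.03°) = -0.05285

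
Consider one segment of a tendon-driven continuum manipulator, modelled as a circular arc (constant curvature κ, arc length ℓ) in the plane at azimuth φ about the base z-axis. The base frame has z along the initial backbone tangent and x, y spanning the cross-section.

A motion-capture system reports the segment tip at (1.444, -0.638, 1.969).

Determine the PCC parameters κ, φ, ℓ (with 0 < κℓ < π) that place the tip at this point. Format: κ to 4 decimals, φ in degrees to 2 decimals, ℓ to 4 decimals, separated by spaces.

ρ = √(x²+y²) = √(1.444² + -0.638²) = 1.57866
φ = atan2(y, x) mod 360° = atan2(-0.638, 1.444) = 336.1628°
|p|² = ρ² + z² = 1.57866² + 1.969² = 6.36914
κ = 2ρ / |p|² = 2×1.57866 / 6.36914 = 0.49572
θ = 2·atan2(ρ, z) = 2·atan2(1.57866, 1.969) = 1.35163 rad
ℓ = θ/κ = 1.35163/0.49572 = 2.72658

0.4957 336.16 2.7266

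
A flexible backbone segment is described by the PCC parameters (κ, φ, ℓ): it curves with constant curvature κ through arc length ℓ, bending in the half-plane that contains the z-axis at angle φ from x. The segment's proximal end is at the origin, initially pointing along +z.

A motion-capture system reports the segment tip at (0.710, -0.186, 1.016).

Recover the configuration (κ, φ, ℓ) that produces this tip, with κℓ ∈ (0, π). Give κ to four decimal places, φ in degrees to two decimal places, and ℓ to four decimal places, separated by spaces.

ρ = √(x²+y²) = √(0.710² + -0.186²) = 0.73396
φ = atan2(y, x) mod 360° = atan2(-0.186, 0.710) = 345.3200°
|p|² = ρ² + z² = 0.73396² + 1.016² = 1.57095
κ = 2ρ / |p|² = 2×0.73396 / 1.57095 = 0.93441
θ = 2·atan2(ρ, z) = 2·atan2(0.73396, 1.016) = 1.25120 rad
ℓ = θ/κ = 1.25120/0.93441 = 1.33903

0.9344 345.32 1.3390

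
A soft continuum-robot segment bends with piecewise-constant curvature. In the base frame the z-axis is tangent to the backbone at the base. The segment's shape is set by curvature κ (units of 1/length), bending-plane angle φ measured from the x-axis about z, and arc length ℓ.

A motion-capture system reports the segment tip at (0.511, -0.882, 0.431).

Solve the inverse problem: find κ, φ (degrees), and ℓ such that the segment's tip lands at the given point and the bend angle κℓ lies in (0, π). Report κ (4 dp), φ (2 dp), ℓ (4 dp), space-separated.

1.6645 300.09 1.4068

ρ = √(x²+y²) = √(0.511² + -0.882²) = 1.01934
φ = atan2(y, x) mod 360° = atan2(-0.882, 0.511) = 300.0865°
|p|² = ρ² + z² = 1.01934² + 0.431² = 1.22481
κ = 2ρ / |p|² = 2×1.01934 / 1.22481 = 1.66448
θ = 2·atan2(ρ, z) = 2·atan2(1.01934, 0.431) = 2.34154 rad
ℓ = θ/κ = 2.34154/1.66448 = 1.40677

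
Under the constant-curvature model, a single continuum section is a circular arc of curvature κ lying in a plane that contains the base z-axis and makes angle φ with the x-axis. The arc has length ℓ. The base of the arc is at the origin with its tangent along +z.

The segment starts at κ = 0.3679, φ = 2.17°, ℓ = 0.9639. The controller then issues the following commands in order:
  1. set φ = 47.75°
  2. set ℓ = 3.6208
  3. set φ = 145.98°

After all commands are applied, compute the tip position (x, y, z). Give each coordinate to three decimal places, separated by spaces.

initial: κ=0.3679, φ=2.17°, ℓ=0.9639
cmd 1: set φ=47.75° → (κ,φ,ℓ)=(0.3679,47.75°,0.9639) → tip=(0.1137,0.1252,0.9438)
cmd 2: set ℓ=3.6208 → (κ,φ,ℓ)=(0.3679,47.75°,3.6208) → tip=(1.3955,1.5363,2.6411)
cmd 3: set φ=145.98° → (κ,φ,ℓ)=(0.3679,145.98°,3.6208) → tip=(-1.7202,1.1612,2.6411)

-1.720 1.161 2.641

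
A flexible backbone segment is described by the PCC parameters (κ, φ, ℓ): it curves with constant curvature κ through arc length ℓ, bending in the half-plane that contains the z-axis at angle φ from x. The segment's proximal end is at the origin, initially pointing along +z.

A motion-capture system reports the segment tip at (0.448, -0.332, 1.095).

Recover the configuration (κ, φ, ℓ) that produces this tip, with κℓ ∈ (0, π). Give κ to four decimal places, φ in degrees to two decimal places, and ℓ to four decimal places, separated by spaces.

0.7386 323.46 1.2754

ρ = √(x²+y²) = √(0.448² + -0.332²) = 0.55761
φ = atan2(y, x) mod 360° = atan2(-0.332, 0.448) = 323.4589°
|p|² = ρ² + z² = 0.55761² + 1.095² = 1.50995
κ = 2ρ / |p|² = 2×0.55761 / 1.50995 = 0.73858
θ = 2·atan2(ρ, z) = 2·atan2(0.55761, 1.095) = 0.94201 rad
ℓ = θ/κ = 0.94201/0.73858 = 1.27544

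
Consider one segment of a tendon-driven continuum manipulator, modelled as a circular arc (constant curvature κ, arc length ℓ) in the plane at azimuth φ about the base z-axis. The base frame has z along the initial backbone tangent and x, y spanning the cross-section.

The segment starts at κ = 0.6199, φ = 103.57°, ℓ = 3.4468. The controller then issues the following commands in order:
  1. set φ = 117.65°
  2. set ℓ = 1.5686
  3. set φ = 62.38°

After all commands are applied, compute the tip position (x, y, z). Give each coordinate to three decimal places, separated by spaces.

initial: κ=0.6199, φ=103.57°, ℓ=3.4468
cmd 1: set φ=117.65° → (κ,φ,ℓ)=(0.6199,117.65°,3.4468) → tip=(-1.1500,2.1951,1.3617)
cmd 2: set ℓ=1.5686 → (κ,φ,ℓ)=(0.6199,117.65°,1.5686) → tip=(-0.3269,0.6240,1.3328)
cmd 3: set φ=62.38° → (κ,φ,ℓ)=(0.6199,62.38°,1.5686) → tip=(0.3266,0.6241,1.3328)

0.327 0.624 1.333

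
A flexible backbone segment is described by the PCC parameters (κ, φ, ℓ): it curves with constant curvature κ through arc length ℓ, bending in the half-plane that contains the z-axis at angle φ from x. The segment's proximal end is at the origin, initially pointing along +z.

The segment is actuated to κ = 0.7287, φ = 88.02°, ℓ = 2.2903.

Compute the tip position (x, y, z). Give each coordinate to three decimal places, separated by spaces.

θ = κ·ℓ = 0.7287 × 2.2903 = 1.66894 rad
ρ = (1 − cos θ)/κ = (1 − -0.09799)/0.7287 = 1.50678
z = sin θ / κ = 0.99519/0.7287 = 1.36570
x = ρ cos φ = 1.50678 × cos(88.02°) = 0.05206
y = ρ sin φ = 1.50678 × sin(88.02°) = 1.50588

0.052 1.506 1.366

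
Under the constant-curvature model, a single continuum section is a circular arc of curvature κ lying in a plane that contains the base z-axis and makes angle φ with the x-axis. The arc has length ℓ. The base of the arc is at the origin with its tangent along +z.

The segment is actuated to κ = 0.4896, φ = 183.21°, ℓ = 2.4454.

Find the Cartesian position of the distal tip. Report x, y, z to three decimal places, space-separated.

θ = κ·ℓ = 0.4896 × 2.4454 = 1.19727 rad
ρ = (1 − cos θ)/κ = (1 − 0.36490)/0.4896 = 1.29718
z = sin θ / κ = 0.93105/0.4896 = 1.90165
x = ρ cos φ = 1.29718 × cos(183.21°) = -1.29514
y = ρ sin φ = 1.29718 × sin(183.21°) = -0.07264

-1.295 -0.073 1.902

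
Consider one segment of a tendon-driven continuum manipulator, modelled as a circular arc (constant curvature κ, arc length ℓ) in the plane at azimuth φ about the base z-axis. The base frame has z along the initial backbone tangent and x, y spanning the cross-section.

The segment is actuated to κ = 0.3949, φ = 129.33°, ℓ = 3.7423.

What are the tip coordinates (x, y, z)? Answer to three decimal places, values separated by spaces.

θ = κ·ℓ = 0.3949 × 3.7423 = 1.47783 rad
ρ = (1 − cos θ)/κ = (1 − 0.09283)/0.3949 = 2.29722
z = sin θ / κ = 0.99568/0.3949 = 2.52135
x = ρ cos φ = 2.29722 × cos(129.33°) = -1.45595
y = ρ sin φ = 2.29722 × sin(129.33°) = 1.77692

-1.456 1.777 2.521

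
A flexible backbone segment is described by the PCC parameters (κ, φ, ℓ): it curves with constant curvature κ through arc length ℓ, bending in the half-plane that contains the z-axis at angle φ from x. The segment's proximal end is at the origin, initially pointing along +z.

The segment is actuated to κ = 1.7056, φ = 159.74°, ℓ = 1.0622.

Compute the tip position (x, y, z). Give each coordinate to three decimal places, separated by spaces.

-0.681 0.251 0.569

θ = κ·ℓ = 1.7056 × 1.0622 = 1.81169 rad
ρ = (1 − cos θ)/κ = (1 − -0.23857)/1.7056 = 0.72618
z = sin θ / κ = 0.97113/1.7056 = 0.56937
x = ρ cos φ = 0.72618 × cos(159.74°) = -0.68125
y = ρ sin φ = 0.72618 × sin(159.74°) = 0.25146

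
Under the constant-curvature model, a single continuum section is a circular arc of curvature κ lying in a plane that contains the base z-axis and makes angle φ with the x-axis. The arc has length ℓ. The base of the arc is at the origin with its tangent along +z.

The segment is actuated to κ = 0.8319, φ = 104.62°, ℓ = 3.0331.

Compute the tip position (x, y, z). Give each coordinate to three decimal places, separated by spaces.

-0.551 2.111 0.697

θ = κ·ℓ = 0.8319 × 3.0331 = 2.52324 rad
ρ = (1 − cos θ)/κ = (1 − -0.81483)/0.8319 = 2.18155
z = sin θ / κ = 0.57970/0.8319 = 0.69683
x = ρ cos φ = 2.18155 × cos(104.62°) = -0.55064
y = ρ sin φ = 2.18155 × sin(104.62°) = 2.11091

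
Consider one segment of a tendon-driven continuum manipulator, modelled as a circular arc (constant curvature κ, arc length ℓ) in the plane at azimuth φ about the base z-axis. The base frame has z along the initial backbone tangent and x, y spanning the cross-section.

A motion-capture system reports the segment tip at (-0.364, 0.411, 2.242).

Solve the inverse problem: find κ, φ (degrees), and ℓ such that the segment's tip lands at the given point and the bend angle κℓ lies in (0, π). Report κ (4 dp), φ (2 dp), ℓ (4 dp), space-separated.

0.2061 131.53 2.3306

ρ = √(x²+y²) = √(-0.364² + 0.411²) = 0.54901
φ = atan2(y, x) mod 360° = atan2(0.411, -0.364) = 131.5295°
|p|² = ρ² + z² = 0.54901² + 2.242² = 5.32798
κ = 2ρ / |p|² = 2×0.54901 / 5.32798 = 0.20609
θ = 2·atan2(ρ, z) = 2·atan2(0.54901, 2.242) = 0.48030 rad
ℓ = θ/κ = 0.48030/0.20609 = 2.33058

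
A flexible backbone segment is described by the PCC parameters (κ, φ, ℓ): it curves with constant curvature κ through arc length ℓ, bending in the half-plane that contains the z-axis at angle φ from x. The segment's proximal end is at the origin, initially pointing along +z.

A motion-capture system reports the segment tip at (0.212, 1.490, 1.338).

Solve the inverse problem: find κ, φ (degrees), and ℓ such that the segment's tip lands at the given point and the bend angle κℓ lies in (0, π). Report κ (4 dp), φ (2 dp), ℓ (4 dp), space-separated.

0.7422 81.90 2.2744

ρ = √(x²+y²) = √(0.212² + 1.490²) = 1.50501
φ = atan2(y, x) mod 360° = atan2(1.490, 0.212) = 81.9022°
|p|² = ρ² + z² = 1.50501² + 1.338² = 4.05529
κ = 2ρ / |p|² = 2×1.50501 / 4.05529 = 0.74224
θ = 2·atan2(ρ, z) = 2·atan2(1.50501, 1.338) = 1.68815 rad
ℓ = θ/κ = 1.68815/0.74224 = 2.27438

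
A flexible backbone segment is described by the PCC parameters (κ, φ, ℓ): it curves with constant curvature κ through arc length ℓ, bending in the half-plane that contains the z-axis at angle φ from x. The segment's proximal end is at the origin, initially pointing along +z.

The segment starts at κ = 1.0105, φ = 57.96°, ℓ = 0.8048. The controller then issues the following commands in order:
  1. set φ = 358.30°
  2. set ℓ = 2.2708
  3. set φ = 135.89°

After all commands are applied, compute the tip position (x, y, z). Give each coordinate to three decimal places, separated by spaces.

-1.181 1.145 0.741

initial: κ=1.0105, φ=57.96°, ℓ=0.8048
cmd 1: set φ=358.30° → (κ,φ,ℓ)=(1.0105,358.30°,0.8048) → tip=(0.3095,-0.0092,0.7190)
cmd 2: set ℓ=2.2708 → (κ,φ,ℓ)=(1.0105,358.30°,2.2708) → tip=(1.6443,-0.0488,0.7415)
cmd 3: set φ=135.89° → (κ,φ,ℓ)=(1.0105,135.89°,2.2708) → tip=(-1.1811,1.1450,0.7415)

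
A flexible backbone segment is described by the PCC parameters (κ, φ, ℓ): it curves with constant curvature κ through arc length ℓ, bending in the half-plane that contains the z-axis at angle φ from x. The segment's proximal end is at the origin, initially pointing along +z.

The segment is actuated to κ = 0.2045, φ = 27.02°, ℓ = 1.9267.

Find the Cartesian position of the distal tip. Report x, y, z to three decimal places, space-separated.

0.334 0.170 1.877

θ = κ·ℓ = 0.2045 × 1.9267 = 0.39401 rad
ρ = (1 − cos θ)/κ = (1 − 0.92338)/0.2045 = 0.37468
z = sin θ / κ = 0.38389/0.2045 = 1.87723
x = ρ cos φ = 0.37468 × cos(27.02°) = 0.33379
y = ρ sin φ = 0.37468 × sin(27.02°) = 0.17022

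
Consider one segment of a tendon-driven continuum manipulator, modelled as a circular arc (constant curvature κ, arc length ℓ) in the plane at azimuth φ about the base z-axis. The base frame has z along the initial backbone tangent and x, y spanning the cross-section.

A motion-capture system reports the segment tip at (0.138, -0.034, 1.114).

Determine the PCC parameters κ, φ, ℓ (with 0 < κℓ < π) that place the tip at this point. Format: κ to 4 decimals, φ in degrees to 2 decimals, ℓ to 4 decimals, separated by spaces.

ρ = √(x²+y²) = √(0.138² + -0.034²) = 0.14213
φ = atan2(y, x) mod 360° = atan2(-0.034, 0.138) = 346.1593°
|p|² = ρ² + z² = 0.14213² + 1.114² = 1.26120
κ = 2ρ / |p|² = 2×0.14213 / 1.26120 = 0.22538
θ = 2·atan2(ρ, z) = 2·atan2(0.14213, 1.114) = 0.25379 rad
ℓ = θ/κ = 0.25379/0.22538 = 1.12605

0.2254 346.16 1.1260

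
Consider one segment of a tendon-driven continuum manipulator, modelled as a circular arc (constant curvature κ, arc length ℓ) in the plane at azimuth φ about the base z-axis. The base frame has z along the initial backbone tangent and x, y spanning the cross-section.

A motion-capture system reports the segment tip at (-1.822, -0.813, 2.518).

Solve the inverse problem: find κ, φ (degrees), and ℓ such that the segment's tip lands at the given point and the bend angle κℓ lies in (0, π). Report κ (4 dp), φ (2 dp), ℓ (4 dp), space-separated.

0.3866 204.05 3.4662

ρ = √(x²+y²) = √(-1.822² + -0.813²) = 1.99516
φ = atan2(y, x) mod 360° = atan2(-0.813, -1.822) = 204.0470°
|p|² = ρ² + z² = 1.99516² + 2.518² = 10.32098
κ = 2ρ / |p|² = 2×1.99516 / 10.32098 = 0.38662
θ = 2·atan2(ρ, z) = 2·atan2(1.99516, 2.518) = 1.34013 rad
ℓ = θ/κ = 1.34013/0.38662 = 3.46625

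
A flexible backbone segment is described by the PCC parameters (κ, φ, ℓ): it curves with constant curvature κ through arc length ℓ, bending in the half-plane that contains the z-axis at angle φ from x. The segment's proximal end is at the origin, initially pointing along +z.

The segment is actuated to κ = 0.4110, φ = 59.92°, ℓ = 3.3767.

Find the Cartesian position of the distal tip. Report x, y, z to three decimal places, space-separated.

0.998 1.722 2.392

θ = κ·ℓ = 0.4110 × 3.3767 = 1.38782 rad
ρ = (1 − cos θ)/κ = (1 − 0.18195)/0.4110 = 1.99038
z = sin θ / κ = 0.98331/0.4110 = 2.39247
x = ρ cos φ = 1.99038 × cos(59.92°) = 0.99760
y = ρ sin φ = 1.99038 × sin(59.92°) = 1.72233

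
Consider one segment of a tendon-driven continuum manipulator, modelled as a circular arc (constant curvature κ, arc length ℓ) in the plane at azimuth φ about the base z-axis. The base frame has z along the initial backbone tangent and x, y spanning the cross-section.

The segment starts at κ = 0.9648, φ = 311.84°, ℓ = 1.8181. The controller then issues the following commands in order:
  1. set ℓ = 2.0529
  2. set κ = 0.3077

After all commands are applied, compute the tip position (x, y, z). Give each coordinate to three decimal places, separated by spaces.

0.418 -0.467 1.919

initial: κ=0.9648, φ=311.84°, ℓ=1.8181
cmd 1: set ℓ=2.0529 → (κ,φ,ℓ)=(0.9648,311.84°,2.0529) → tip=(0.9669,-1.0799,0.9506)
cmd 2: set κ=0.3077 → (κ,φ,ℓ)=(0.3077,311.84°,2.0529) → tip=(0.4183,-0.4672,1.9191)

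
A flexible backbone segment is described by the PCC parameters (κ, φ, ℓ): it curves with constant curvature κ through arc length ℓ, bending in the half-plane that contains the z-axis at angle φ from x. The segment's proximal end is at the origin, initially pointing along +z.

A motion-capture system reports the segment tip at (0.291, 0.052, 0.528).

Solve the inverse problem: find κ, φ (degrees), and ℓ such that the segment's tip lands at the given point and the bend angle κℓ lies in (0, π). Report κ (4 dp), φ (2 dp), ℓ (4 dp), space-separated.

1.6146 10.13 0.6322

ρ = √(x²+y²) = √(0.291² + 0.052²) = 0.29561
φ = atan2(y, x) mod 360° = atan2(0.052, 0.291) = 10.1315°
|p|² = ρ² + z² = 0.29561² + 0.528² = 0.36617
κ = 2ρ / |p|² = 2×0.29561 / 0.36617 = 1.61461
θ = 2·atan2(ρ, z) = 2·atan2(0.29561, 0.528) = 1.02077 rad
ℓ = θ/κ = 1.02077/1.61461 = 0.63221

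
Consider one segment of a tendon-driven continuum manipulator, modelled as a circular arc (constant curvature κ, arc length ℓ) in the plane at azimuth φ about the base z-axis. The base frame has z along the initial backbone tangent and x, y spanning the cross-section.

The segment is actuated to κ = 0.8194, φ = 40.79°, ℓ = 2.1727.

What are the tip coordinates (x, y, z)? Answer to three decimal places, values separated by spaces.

θ = κ·ℓ = 0.8194 × 2.1727 = 1.78031 rad
ρ = (1 − cos θ)/κ = (1 − -0.20798)/0.8194 = 1.47423
z = sin θ / κ = 0.97813/0.8194 = 1.19372
x = ρ cos φ = 1.47423 × cos(40.79°) = 1.11615
y = ρ sin φ = 1.47423 × sin(40.79°) = 0.96310

1.116 0.963 1.194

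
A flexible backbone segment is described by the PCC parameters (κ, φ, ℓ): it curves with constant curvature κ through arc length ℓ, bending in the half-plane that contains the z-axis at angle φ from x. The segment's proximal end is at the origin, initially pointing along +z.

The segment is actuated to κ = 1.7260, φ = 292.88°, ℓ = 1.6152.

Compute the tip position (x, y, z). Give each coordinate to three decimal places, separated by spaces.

0.437 -1.035 0.201

θ = κ·ℓ = 1.7260 × 1.6152 = 2.78784 rad
ρ = (1 − cos θ)/κ = (1 − -0.93808)/1.7260 = 1.12287
z = sin θ / κ = 0.34643/1.7260 = 0.20071
x = ρ cos φ = 1.12287 × cos(292.88°) = 0.43658
y = ρ sin φ = 1.12287 × sin(292.88°) = -1.03453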